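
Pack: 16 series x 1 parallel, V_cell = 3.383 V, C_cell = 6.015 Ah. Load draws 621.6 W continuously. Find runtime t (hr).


Step 1: E_pack = Ns * V_cell * Np * C_cell = 16 * 3.383 * 1 * 6.015 = 325.58 Wh
Step 2: t = E_pack / P = 325.58 / 621.6 = 0.5238 hr

0.5238 hr


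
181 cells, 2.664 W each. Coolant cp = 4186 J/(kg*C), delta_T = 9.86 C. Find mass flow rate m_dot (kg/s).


Q_total = 181 * 2.664 = 482.18 W
m_dot = Q_total / (cp * dT) = 482.18 / (4186 * 9.86) = 0.01168 kg/s

0.01168 kg/s


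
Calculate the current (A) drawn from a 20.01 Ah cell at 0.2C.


At 0.2C: I = 0.2 * 20.01 Ah = 4.002 A

4.002 A


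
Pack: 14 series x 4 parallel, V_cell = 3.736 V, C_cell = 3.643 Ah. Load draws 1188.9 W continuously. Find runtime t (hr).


Step 1: E_pack = Ns * V_cell * Np * C_cell = 14 * 3.736 * 4 * 3.643 = 762.17 Wh
Step 2: t = E_pack / P = 762.17 / 1188.9 = 0.6411 hr

0.6411 hr


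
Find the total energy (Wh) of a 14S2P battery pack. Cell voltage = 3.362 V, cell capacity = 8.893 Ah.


E = Ns * Vcell * Np * Ccell = 14 * 3.362 * 2 * 8.893 = 837.2 Wh

837.2 Wh


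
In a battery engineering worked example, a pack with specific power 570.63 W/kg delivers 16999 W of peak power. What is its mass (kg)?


m = P / SP = 16999 / 570.63 = 29.79 kg

29.79 kg


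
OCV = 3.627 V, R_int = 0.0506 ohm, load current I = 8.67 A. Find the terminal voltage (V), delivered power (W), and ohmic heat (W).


Step 1: V_terminal = OCV - I*R = 3.627 - 8.67 * 0.0506 = 3.1883 V
Step 2: P_out = V_terminal * I = 3.1883 * 8.67 = 27.64 W
Step 3: Q = I^2 * R = 8.67^2 * 0.0506 = 3.804 W

V=3.1883 V, P=27.64 W, Q=3.804 W


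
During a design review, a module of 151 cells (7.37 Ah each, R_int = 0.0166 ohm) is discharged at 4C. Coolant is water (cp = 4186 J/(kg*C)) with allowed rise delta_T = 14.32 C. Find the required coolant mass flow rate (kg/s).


Step 1: I = 4 * 7.37 = 29.48 A
Step 2: Q_cell = I^2 * R = 29.48^2 * 0.0166 = 14.427 W
Step 3: Q_total = 151 * 14.427 = 2178.5 W
Step 4: m_dot = Q_total / (cp * dT) = 2178.5 / (4186 * 14.32) = 0.03634 kg/s

0.03634 kg/s


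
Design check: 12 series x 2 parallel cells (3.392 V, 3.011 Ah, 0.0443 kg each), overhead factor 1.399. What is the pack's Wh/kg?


Step 1: V_pack = 12 * 3.392 = 40.704 V
Step 2: C_pack = 2 * 3.011 = 6.022 Ah
Step 3: E_pack = V_pack * C_pack = 40.704 * 6.022 = 245.12 Wh
Step 4: m_pack = 12 * 2 * 0.0443 * 1.399 = 1.4874 kg
Step 5: ED = E_pack / m_pack = 245.12 / 1.4874 = 164.8 Wh/kg

164.8 Wh/kg


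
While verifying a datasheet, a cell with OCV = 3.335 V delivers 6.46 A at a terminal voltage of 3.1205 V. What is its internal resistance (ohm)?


R = (OCV - V) / I = (3.335 - 3.1205) / 6.46 = 0.03320 ohm

0.03320 ohm


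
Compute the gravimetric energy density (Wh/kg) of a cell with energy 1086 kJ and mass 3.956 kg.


Convert: E = 1086 kJ = 301.67 Wh
ED = E / m = 301.67 / 3.956 = 76.26 Wh/kg

76.26 Wh/kg


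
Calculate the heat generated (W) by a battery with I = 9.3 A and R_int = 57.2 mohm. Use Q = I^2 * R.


Convert: R = 57.2 mohm = 0.0572 ohm
Q = I^2 * R = 9.3^2 * 0.0572 = 4.947 W

4.947 W


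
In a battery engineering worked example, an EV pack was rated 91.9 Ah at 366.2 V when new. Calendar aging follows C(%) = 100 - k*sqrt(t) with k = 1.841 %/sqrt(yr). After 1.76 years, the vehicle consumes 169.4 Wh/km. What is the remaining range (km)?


Step 1: capacity retention = 100 - 1.841 * sqrt(1.76) = 100 - 1.841 * 1.3266 = 97.558%
Step 2: C_now = 91.9 * 97.558/100 = 89.656 Ah
Step 3: E_pack = V * C_now = 366.2 * 89.656 = 32832 Wh
Step 4: range = E_pack / consumption = 32832 / 169.4 = 193.8 km

193.8 km


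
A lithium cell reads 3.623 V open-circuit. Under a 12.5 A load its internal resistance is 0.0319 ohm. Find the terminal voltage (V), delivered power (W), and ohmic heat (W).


Step 1: V_terminal = OCV - I*R = 3.623 - 12.5 * 0.0319 = 3.2243 V
Step 2: P_out = V_terminal * I = 3.2243 * 12.5 = 40.30 W
Step 3: Q = I^2 * R = 12.5^2 * 0.0319 = 4.984 W

V=3.2243 V, P=40.30 W, Q=4.984 W


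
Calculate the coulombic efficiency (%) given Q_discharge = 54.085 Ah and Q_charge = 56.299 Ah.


Coulombic efficiency = 54.085/56.299 * 100% = 96.07%

96.07%


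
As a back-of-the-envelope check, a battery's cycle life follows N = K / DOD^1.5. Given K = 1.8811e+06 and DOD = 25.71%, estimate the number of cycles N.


DOD^1.5 = 130.36
N = K / DOD^1.5 = 1.8811e+06 / 130.36 = 14430

14430 cycles


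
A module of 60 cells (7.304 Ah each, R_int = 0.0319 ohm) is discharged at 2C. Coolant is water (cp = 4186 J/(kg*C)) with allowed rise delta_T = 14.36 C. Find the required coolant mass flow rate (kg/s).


Step 1: I = 2 * 7.304 = 14.608 A
Step 2: Q_cell = I^2 * R = 14.608^2 * 0.0319 = 6.8073 W
Step 3: Q_total = 60 * 6.8073 = 408.44 W
Step 4: m_dot = Q_total / (cp * dT) = 408.44 / (4186 * 14.36) = 0.006795 kg/s

0.006795 kg/s


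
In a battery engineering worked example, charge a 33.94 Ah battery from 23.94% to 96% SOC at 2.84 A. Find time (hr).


Step 1: dSOC = 96% - 23.94% = 72.06%
Step 2: delta_Ah = 33.94 * 72.06 / 100 = 24.457 Ah
Step 3: t = 24.457 / 2.84 = 8.612 hr

8.612 hr


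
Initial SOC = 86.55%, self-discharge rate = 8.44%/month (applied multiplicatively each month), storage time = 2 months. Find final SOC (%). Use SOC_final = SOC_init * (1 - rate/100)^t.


decay = (1 - 8.44/100)^2 = 0.83832
SOC_final = 86.55 * 0.83832 = 72.56%

72.56%


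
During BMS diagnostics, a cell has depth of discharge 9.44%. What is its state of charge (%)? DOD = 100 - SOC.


SOC = 100 - DOD = 100 - 9.44 = 90.56%

90.56%


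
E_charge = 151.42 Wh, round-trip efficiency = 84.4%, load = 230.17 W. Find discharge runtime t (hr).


Step 1: E_discharge = eta/100 * E_charge = 84.4/100 * 151.42 = 127.8 Wh
Step 2: t = E_discharge / P = 127.8 / 230.17 = 0.5552 hr

0.5552 hr


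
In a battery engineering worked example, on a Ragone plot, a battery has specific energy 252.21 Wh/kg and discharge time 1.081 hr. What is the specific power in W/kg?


Specific power = 252.21 Wh/kg / 1.081 hr = 233.3 W/kg

233.3 W/kg


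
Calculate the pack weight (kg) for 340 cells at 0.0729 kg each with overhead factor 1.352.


m_pack = n * m_cell * overhead = 340 * 0.0729 * 1.352 = 33.51 kg

33.51 kg


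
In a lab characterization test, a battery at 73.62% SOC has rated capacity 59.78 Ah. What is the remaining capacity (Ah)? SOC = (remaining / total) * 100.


remaining = SOC / 100 * total = 73.62 / 100 * 59.78 = 44.01 Ah

44.01 Ah


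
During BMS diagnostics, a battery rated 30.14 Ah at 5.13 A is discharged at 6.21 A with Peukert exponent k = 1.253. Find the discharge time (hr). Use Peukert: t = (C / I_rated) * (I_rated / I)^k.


t_rated = C / I_rated = 30.14 / 5.13 = 5.8752 hr
(I_rated/I)^k = (0.82609)^1.253 = 0.78711
t = t_rated * (I_rated/I)^k = 5.8752 * 0.78711 = 4.624 hr

4.624 hr


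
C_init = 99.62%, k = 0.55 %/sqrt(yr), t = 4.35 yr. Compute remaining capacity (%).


sqrt(t) = sqrt(4.35) = 2.0857
C_final = 99.62 - 0.55 * 2.0857 = 98.47%

98.47%


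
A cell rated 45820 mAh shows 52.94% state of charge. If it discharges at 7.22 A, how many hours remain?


Convert: C_total = 45820 mAh = 45.82 Ah
Step 1: remaining = SOC/100 * C_total = 52.94/100 * 45.82 = 24.257 Ah
Step 2: t = remaining / I = 24.257 / 7.22 = 3.360 hr

3.360 hr


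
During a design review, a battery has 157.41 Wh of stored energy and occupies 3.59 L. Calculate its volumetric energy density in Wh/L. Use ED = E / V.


ED = E / V = 157.41 / 3.59 = 43.85 Wh/L

43.85 Wh/L


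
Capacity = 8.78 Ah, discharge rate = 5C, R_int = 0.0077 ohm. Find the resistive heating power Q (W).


Step 1: I = C_rate * capacity = 5 * 8.78 = 43.9 A
Step 2: Q = I^2 * R = 43.9^2 * 0.0077 = 1927.2 * 0.0077 = 14.84 W

14.84 W


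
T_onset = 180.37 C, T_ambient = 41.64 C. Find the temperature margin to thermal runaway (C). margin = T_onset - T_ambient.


Safety margin = 180.37 C - 41.64 C = 138.73 C

138.73 C


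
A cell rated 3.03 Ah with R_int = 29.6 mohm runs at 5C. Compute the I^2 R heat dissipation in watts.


Convert: R = 29.6 mohm = 0.0296 ohm
Step 1: I = C_rate * capacity = 5 * 3.03 = 15.15 A
Step 2: Q = I^2 * R = 15.15^2 * 0.0296 = 229.52 * 0.0296 = 6.794 W

6.794 W


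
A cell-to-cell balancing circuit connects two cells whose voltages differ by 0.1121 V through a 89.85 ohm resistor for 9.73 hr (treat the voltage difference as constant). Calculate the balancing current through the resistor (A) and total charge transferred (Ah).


First, Ohm's law: I_bal = 0.1121 V / 89.85 ohm = 0.0012476 A
Then Q = I * t = 0.0012476 A * 9.73 hr = 0.01214 Ah

I=0.0012476 A, Q=0.01214 Ah


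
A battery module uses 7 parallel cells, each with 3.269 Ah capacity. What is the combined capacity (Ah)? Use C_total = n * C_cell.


C_total = 7 * 3.269 = 22.883 Ah

22.883 Ah


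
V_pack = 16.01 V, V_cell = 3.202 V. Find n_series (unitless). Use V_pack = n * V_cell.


n = V_pack / V_cell = 16.01 / 3.202 = 5

5


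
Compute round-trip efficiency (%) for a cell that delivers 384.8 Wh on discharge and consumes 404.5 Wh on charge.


Round-trip efficiency = 384.8/404.5 * 100% = 95.13%

95.13%


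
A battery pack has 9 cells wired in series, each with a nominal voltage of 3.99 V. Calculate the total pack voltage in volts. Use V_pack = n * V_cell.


V_pack = n * V_cell = 9 * 3.99 = 35.91 V

35.91 V


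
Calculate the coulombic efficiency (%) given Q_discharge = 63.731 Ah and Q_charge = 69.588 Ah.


eta_c = Q_dis / Q_chg * 100 = 63.731 / 69.588 * 100 = 91.58%

91.58%


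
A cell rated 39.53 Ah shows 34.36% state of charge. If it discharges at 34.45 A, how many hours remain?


Step 1: remaining = SOC/100 * C_total = 34.36/100 * 39.53 = 13.583 Ah
Step 2: t = remaining / I = 13.583 / 34.45 = 0.3943 hr

0.3943 hr


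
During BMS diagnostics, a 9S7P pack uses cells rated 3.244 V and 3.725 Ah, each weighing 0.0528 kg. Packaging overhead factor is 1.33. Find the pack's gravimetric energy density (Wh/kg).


Step 1: V_pack = 9 * 3.244 = 29.196 V
Step 2: C_pack = 7 * 3.725 = 26.075 Ah
Step 3: E_pack = V_pack * C_pack = 29.196 * 26.075 = 761.29 Wh
Step 4: m_pack = 9 * 7 * 0.0528 * 1.33 = 4.4241 kg
Step 5: ED = E_pack / m_pack = 761.29 / 4.4241 = 172.1 Wh/kg

172.1 Wh/kg


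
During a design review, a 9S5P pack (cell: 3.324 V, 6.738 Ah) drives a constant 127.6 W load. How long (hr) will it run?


Step 1: E_pack = Ns * V_cell * Np * C_cell = 9 * 3.324 * 5 * 6.738 = 1007.9 Wh
Step 2: t = E_pack / P = 1007.9 / 127.6 = 7.899 hr

7.899 hr


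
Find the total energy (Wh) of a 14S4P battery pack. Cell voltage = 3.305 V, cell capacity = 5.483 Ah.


V_pack = 14 * 3.305 = 46.27 V
C_pack = 4 * 5.483 = 21.932 Ah
E = V_pack * C_pack = 46.27 * 21.932 = 1015 Wh

1015 Wh


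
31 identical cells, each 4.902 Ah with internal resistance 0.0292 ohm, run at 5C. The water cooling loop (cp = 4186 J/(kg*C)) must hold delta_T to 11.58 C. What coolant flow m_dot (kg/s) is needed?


Step 1: I = 5 * 4.902 = 24.51 A
Step 2: Q_cell = I^2 * R = 24.51^2 * 0.0292 = 17.542 W
Step 3: Q_total = 31 * 17.542 = 543.8 W
Step 4: m_dot = Q_total / (cp * dT) = 543.8 / (4186 * 11.58) = 0.01122 kg/s

0.01122 kg/s


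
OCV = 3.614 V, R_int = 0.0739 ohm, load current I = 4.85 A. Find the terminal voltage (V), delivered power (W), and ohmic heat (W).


Step 1: V_terminal = OCV - I*R = 3.614 - 4.85 * 0.0739 = 3.2556 V
Step 2: P_out = V_terminal * I = 3.2556 * 4.85 = 15.79 W
Step 3: Q = I^2 * R = 4.85^2 * 0.0739 = 1.738 W

V=3.2556 V, P=15.79 W, Q=1.738 W


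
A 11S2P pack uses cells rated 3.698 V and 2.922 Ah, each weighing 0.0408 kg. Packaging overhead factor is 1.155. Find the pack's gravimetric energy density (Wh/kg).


Step 1: V_pack = 11 * 3.698 = 40.678 V
Step 2: C_pack = 2 * 2.922 = 5.844 Ah
Step 3: E_pack = V_pack * C_pack = 40.678 * 5.844 = 237.72 Wh
Step 4: m_pack = 11 * 2 * 0.0408 * 1.155 = 1.0367 kg
Step 5: ED = E_pack / m_pack = 237.72 / 1.0367 = 229.3 Wh/kg

229.3 Wh/kg


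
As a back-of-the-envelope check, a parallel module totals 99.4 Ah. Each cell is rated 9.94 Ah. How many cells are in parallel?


n = C_total / C_cell = 99.4 / 9.94 = 10

10


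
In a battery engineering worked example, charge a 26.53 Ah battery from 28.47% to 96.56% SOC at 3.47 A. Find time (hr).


delta_Ah = 26.53 * (96.56 - 28.47) / 100 = 18.064 Ah
t = delta_Ah / I = 18.064 / 3.47 = 5.206 hr

5.206 hr


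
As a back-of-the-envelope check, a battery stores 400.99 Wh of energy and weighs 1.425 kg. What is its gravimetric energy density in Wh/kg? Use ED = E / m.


Specific energy = 400.99 Wh / 1.425 kg = 281.4 Wh/kg

281.4 Wh/kg


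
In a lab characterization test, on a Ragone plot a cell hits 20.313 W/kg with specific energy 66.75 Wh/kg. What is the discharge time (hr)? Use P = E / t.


t = E / P = 66.75 / 20.313 = 3.286 hr

3.286 hr


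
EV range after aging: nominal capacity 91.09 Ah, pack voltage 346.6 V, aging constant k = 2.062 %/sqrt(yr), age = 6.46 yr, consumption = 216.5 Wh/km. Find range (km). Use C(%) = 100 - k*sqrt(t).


Step 1: capacity retention = 100 - 2.062 * sqrt(6.46) = 100 - 2.062 * 2.5417 = 94.759%
Step 2: C_now = 91.09 * 94.759/100 = 86.316 Ah
Step 3: E_pack = V * C_now = 346.6 * 86.316 = 29917 Wh
Step 4: range = E_pack / consumption = 29917 / 216.5 = 138.2 km

138.2 km


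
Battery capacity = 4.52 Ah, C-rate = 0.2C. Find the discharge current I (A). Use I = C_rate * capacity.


At 0.2C: I = 0.2 * 4.52 Ah = 0.904 A

0.904 A


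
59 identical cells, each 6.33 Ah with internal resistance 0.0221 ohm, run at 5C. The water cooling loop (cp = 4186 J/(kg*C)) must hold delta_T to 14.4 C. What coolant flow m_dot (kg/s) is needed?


Step 1: I = 5 * 6.33 = 31.65 A
Step 2: Q_cell = I^2 * R = 31.65^2 * 0.0221 = 22.138 W
Step 3: Q_total = 59 * 22.138 = 1306.1 W
Step 4: m_dot = Q_total / (cp * dT) = 1306.1 / (4186 * 14.4) = 0.02167 kg/s

0.02167 kg/s


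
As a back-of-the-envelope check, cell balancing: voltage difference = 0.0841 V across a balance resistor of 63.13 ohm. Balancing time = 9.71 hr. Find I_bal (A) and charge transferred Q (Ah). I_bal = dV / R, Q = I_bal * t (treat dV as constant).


First, Ohm's law: I_bal = 0.0841 V / 63.13 ohm = 0.0013322 A
Then Q = I * t = 0.0013322 A * 9.71 hr = 0.01294 Ah

I=0.0013322 A, Q=0.01294 Ah


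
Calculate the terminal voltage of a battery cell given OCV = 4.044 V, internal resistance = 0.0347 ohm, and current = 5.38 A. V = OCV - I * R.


V = OCV - I*R = 4.044 - 5.38 * 0.0347 = 3.857 V

3.857 V


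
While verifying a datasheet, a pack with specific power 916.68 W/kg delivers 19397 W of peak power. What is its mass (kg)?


m = P / SP = 19397 / 916.68 = 21.16 kg

21.16 kg


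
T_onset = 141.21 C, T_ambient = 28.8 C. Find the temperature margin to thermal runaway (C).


Safety margin = 141.21 C - 28.8 C = 112.41 C

112.41 C


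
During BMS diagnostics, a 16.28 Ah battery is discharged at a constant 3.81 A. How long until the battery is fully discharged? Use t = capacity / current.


t = capacity / current = 16.28 / 3.81 = 4.273 hr

4.273 hr


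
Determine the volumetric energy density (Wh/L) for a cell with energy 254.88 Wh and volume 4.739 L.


ED = E / V = 254.88 / 4.739 = 53.78 Wh/L

53.78 Wh/L


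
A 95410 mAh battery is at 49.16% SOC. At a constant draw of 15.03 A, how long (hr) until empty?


Convert: C_total = 95410 mAh = 95.41 Ah
Step 1: remaining = SOC/100 * C_total = 49.16/100 * 95.41 = 46.904 Ah
Step 2: t = remaining / I = 46.904 / 15.03 = 3.121 hr

3.121 hr


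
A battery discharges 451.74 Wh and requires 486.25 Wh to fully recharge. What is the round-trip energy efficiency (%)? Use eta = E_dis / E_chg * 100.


Round-trip efficiency = 451.74/486.25 * 100% = 92.90%

92.90%


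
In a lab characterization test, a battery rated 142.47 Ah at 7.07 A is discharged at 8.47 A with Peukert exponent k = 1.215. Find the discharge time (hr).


t_rated = C / I_rated = 142.47 / 7.07 = 20.151 hr
(I_rated/I)^k = (0.83471)^1.215 = 0.80291
t = t_rated * (I_rated/I)^k = 20.151 * 0.80291 = 16.18 hr

16.18 hr


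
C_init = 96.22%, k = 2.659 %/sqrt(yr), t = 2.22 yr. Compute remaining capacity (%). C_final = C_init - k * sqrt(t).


sqrt(t) = sqrt(2.22) = 1.49
C_final = 96.22 - 2.659 * 1.49 = 92.26%

92.26%


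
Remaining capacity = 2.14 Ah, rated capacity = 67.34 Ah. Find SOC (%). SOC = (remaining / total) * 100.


SOC% = 2.14 / 67.34 * 100 = 3.178%

3.178%


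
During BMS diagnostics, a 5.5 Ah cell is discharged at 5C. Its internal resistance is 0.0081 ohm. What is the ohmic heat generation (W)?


Step 1: I = C_rate * capacity = 5 * 5.5 = 27.5 A
Step 2: Q = I^2 * R = 27.5^2 * 0.0081 = 756.25 * 0.0081 = 6.126 W

6.126 W


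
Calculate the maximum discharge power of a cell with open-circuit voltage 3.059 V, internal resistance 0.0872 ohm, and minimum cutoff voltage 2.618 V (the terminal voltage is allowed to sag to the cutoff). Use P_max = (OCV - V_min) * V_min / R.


P_max = (OCV - V_min) * V_min / R = (3.059 - 2.618) * 2.618 / 0.0872 = 0.441 * 2.618 / 0.0872 = 13.24 W

13.24 W


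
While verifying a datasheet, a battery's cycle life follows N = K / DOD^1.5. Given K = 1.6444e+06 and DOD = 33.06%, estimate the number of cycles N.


DOD^1.5 = 190.09
N = K / DOD^1.5 = 1.6444e+06 / 190.09 = 8651

8651 cycles


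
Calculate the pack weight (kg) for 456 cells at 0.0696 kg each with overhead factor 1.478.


Cell mass sum = 456 * 0.0696 = 31.738 kg
With overhead 1.478: m_pack = 31.738 * 1.478 = 46.91 kg

46.91 kg


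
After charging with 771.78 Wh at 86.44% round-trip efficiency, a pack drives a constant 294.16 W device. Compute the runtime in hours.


Step 1: E_discharge = eta/100 * E_charge = 86.44/100 * 771.78 = 667.13 Wh
Step 2: t = E_discharge / P = 667.13 / 294.16 = 2.268 hr

2.268 hr


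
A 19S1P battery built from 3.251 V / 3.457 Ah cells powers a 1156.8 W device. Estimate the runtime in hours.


Step 1: E_pack = Ns * V_cell * Np * C_cell = 19 * 3.251 * 1 * 3.457 = 213.54 Wh
Step 2: t = E_pack / P = 213.54 / 1156.8 = 0.1846 hr

0.1846 hr


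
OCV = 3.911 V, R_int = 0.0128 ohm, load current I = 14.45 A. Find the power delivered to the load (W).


Step 1: V_terminal = OCV - I*R = 3.911 - 14.45 * 0.0128 = 3.726 V
Step 2: P_out = V_terminal * I = 3.726 * 14.45 = 53.84 W

53.84 W


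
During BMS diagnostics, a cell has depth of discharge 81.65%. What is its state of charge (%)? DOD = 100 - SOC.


SOC = 100 - DOD = 100 - 81.65 = 18.35%

18.35%


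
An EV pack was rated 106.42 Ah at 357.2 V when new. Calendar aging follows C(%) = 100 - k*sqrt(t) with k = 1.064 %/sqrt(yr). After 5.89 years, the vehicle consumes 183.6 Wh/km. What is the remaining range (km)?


Step 1: capacity retention = 100 - 1.064 * sqrt(5.89) = 100 - 1.064 * 2.4269 = 97.418%
Step 2: C_now = 106.42 * 97.418/100 = 103.67 Ah
Step 3: E_pack = V * C_now = 357.2 * 103.67 = 37031 Wh
Step 4: range = E_pack / consumption = 37031 / 183.6 = 201.7 km

201.7 km


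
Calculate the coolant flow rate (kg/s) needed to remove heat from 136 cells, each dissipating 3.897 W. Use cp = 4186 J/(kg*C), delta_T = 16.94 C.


Step 1: Total heat Q = 136 * 3.897 W = 529.99 W
Step 2: denom = cp * dT = 4186 * 16.94 = 70911
Step 3: m_dot = 529.99 / 70911 = 0.007474 kg/s

0.007474 kg/s


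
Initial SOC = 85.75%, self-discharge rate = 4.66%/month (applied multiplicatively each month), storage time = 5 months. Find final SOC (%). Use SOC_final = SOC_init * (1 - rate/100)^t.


Monthly retention factor = 1 - 4.66/100 = 0.9534
Over 5 months: factor^5 = 0.78773
SOC_final = 85.75 * 0.78773 = 67.55%

67.55%


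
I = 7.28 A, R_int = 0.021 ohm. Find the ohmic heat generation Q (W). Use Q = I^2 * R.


I^2 = 52.998
Q = 52.998 * 0.021 = 1.113 W

1.113 W


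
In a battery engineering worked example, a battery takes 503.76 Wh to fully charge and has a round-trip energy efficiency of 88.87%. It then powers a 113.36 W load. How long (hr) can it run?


Step 1: E_discharge = eta/100 * E_charge = 88.87/100 * 503.76 = 447.69 Wh
Step 2: t = E_discharge / P = 447.69 / 113.36 = 3.949 hr

3.949 hr


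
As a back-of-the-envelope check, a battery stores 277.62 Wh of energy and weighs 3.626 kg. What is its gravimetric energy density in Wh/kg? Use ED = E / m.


Specific energy = 277.62 Wh / 3.626 kg = 76.56 Wh/kg

76.56 Wh/kg


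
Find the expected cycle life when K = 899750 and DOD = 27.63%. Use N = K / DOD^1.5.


Step 1: DOD^1.5 = 27.63^1.5 = 145.24
Step 2: N = 899750 / 145.24 = 6195 cycles

6195 cycles


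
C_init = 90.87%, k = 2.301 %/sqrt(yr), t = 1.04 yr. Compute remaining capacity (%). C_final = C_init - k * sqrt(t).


sqrt(t) = sqrt(1.04) = 1.0198
C_final = 90.87 - 2.301 * 1.0198 = 88.52%

88.52%


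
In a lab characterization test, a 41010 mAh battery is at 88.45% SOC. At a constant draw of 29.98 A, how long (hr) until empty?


Convert: C_total = 41010 mAh = 41.01 Ah
Step 1: remaining = SOC/100 * C_total = 88.45/100 * 41.01 = 36.273 Ah
Step 2: t = remaining / I = 36.273 / 29.98 = 1.210 hr

1.210 hr


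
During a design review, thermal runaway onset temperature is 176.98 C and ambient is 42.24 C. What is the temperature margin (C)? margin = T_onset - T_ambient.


margin = T_onset - T_ambient = 176.98 - 42.24 = 134.74 C

134.74 C


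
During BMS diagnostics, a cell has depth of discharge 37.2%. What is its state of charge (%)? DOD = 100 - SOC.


SOC = 100 - DOD = 100 - 37.2 = 62.8%

62.8%


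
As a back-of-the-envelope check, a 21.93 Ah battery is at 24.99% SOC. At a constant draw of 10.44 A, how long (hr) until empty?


Step 1: remaining = SOC/100 * C_total = 24.99/100 * 21.93 = 5.4803 Ah
Step 2: t = remaining / I = 5.4803 / 10.44 = 0.5249 hr

0.5249 hr


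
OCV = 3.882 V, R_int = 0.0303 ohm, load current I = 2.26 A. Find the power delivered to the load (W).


Step 1: V_terminal = OCV - I*R = 3.882 - 2.26 * 0.0303 = 3.8135 V
Step 2: P_out = V_terminal * I = 3.8135 * 2.26 = 8.619 W

8.619 W


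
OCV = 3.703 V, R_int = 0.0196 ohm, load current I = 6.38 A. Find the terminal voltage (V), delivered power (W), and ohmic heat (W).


Step 1: V_terminal = OCV - I*R = 3.703 - 6.38 * 0.0196 = 3.578 V
Step 2: P_out = V_terminal * I = 3.578 * 6.38 = 22.83 W
Step 3: Q = I^2 * R = 6.38^2 * 0.0196 = 0.7978 W

V=3.578 V, P=22.83 W, Q=0.7978 W


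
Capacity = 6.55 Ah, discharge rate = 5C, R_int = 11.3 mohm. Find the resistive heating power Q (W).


Convert: R = 11.3 mohm = 0.0113 ohm
Step 1: I = C_rate * capacity = 5 * 6.55 = 32.75 A
Step 2: Q = I^2 * R = 32.75^2 * 0.0113 = 1072.6 * 0.0113 = 12.12 W

12.12 W


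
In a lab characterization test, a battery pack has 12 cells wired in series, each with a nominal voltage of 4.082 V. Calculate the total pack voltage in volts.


With 12 cells in series at 4.082 V each, V_pack = 48.984 V

48.984 V


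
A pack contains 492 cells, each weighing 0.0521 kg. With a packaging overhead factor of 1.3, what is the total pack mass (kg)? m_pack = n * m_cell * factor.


Cell mass sum = 492 * 0.0521 = 25.633 kg
With overhead 1.3: m_pack = 25.633 * 1.3 = 33.32 kg

33.32 kg


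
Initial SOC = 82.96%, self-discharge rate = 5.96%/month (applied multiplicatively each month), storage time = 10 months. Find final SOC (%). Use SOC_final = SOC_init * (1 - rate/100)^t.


Monthly retention factor = 1 - 5.96/100 = 0.9404
Over 10 months: factor^10 = 0.54091
SOC_final = 82.96 * 0.54091 = 44.87%

44.87%


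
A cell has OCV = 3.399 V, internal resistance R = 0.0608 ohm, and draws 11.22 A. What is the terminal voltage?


IR drop = 11.22 * 0.0608 = 0.68218 V
V = 3.399 - 0.68218 = 2.717 V

2.717 V


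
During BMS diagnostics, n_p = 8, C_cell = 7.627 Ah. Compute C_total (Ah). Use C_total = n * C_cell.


C_total = 8 * 7.627 = 61.016 Ah

61.016 Ah


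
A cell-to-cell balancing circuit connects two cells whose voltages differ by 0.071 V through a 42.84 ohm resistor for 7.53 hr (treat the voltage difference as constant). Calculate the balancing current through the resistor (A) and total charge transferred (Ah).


I_bal = dV / R = 0.071 / 42.84 = 0.0016573 A
Q = I_bal * t = 0.0016573 * 7.53 = 0.01248 Ah

I=0.0016573 A, Q=0.01248 Ah


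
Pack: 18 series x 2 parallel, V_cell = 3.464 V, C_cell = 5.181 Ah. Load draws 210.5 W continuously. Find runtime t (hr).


Step 1: E_pack = Ns * V_cell * Np * C_cell = 18 * 3.464 * 2 * 5.181 = 646.09 Wh
Step 2: t = E_pack / P = 646.09 / 210.5 = 3.069 hr

3.069 hr


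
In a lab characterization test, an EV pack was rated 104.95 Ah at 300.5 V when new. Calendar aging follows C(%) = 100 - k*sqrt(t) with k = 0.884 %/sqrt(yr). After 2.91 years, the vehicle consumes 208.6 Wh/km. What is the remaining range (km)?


Step 1: capacity retention = 100 - 0.884 * sqrt(2.91) = 100 - 0.884 * 1.7059 = 98.492%
Step 2: C_now = 104.95 * 98.492/100 = 103.37 Ah
Step 3: E_pack = V * C_now = 300.5 * 103.37 = 31063 Wh
Step 4: range = E_pack / consumption = 31063 / 208.6 = 148.9 km

148.9 km


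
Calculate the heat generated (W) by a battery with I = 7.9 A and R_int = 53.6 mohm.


Convert: R = 53.6 mohm = 0.0536 ohm
Q = I^2 * R = 7.9^2 * 0.0536 = 3.345 W

3.345 W


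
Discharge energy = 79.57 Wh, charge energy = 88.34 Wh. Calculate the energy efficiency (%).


Round-trip efficiency = 79.57/88.34 * 100% = 90.07%

90.07%


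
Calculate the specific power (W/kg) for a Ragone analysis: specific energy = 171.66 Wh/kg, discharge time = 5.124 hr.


Specific power = 171.66 Wh/kg / 5.124 hr = 33.50 W/kg

33.50 W/kg


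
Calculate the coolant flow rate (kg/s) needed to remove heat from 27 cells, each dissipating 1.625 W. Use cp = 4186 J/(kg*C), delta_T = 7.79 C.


Q_total = 27 * 1.625 = 43.875 W
m_dot = Q_total / (cp * dT) = 43.875 / (4186 * 7.79) = 0.001345 kg/s

0.001345 kg/s


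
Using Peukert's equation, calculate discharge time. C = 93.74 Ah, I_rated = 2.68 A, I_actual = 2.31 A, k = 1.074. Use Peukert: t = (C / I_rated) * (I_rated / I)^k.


Step 1: t_rated = C / I_rated = 93.74 / 2.68 = 34.978 hr
Step 2: ratio = 2.68 / 2.31 = 1.1602
Step 3: ratio^k = 1.1602^1.074 = 1.173
Step 4: t = t_rated * ratio^k = 34.978 * 1.173 = 41.03 hr

41.03 hr


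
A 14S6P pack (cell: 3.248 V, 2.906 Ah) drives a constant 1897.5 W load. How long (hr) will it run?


Step 1: E_pack = Ns * V_cell * Np * C_cell = 14 * 3.248 * 6 * 2.906 = 792.85 Wh
Step 2: t = E_pack / P = 792.85 / 1897.5 = 0.4178 hr

0.4178 hr


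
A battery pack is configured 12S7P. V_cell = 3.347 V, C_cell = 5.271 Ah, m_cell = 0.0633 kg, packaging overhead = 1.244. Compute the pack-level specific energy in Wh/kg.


Step 1: V_pack = 12 * 3.347 = 40.164 V
Step 2: C_pack = 7 * 5.271 = 36.897 Ah
Step 3: E_pack = V_pack * C_pack = 40.164 * 36.897 = 1481.9 Wh
Step 4: m_pack = 12 * 7 * 0.0633 * 1.244 = 6.6146 kg
Step 5: ED = E_pack / m_pack = 1481.9 / 6.6146 = 224.0 Wh/kg

224.0 Wh/kg


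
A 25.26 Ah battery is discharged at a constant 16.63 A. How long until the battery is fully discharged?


t = capacity / current = 25.26 / 16.63 = 1.519 hr

1.519 hr


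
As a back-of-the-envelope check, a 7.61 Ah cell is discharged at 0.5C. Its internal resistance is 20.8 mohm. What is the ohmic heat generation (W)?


Convert: R = 20.8 mohm = 0.0208 ohm
Step 1: I = C_rate * capacity = 0.5 * 7.61 = 3.805 A
Step 2: Q = I^2 * R = 3.805^2 * 0.0208 = 14.478 * 0.0208 = 0.3011 W

0.3011 W


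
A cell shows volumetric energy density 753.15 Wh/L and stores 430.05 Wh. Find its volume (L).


V = E / ED = 430.05 / 753.15 = 0.5710 L

0.5710 L


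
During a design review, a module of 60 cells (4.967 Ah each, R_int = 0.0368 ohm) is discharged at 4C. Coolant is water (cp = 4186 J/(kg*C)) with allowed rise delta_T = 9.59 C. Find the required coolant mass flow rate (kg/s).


Step 1: I = 4 * 4.967 = 19.868 A
Step 2: Q_cell = I^2 * R = 19.868^2 * 0.0368 = 14.526 W
Step 3: Q_total = 60 * 14.526 = 871.56 W
Step 4: m_dot = Q_total / (cp * dT) = 871.56 / (4186 * 9.59) = 0.02171 kg/s

0.02171 kg/s


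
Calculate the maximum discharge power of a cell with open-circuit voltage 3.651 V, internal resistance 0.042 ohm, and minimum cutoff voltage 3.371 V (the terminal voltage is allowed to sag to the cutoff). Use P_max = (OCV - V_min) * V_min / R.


dV = OCV - V_min = 0.28 V (so I_max = dV / R)
P_max = dV * V_min / R = 0.28 * 3.371 / 0.042 = 22.47 W

22.47 W


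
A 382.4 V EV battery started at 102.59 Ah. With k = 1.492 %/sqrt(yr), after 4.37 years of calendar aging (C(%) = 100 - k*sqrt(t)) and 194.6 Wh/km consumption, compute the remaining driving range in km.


Step 1: capacity retention = 100 - 1.492 * sqrt(4.37) = 100 - 1.492 * 2.0905 = 96.881%
Step 2: C_now = 102.59 * 96.881/100 = 99.39 Ah
Step 3: E_pack = V * C_now = 382.4 * 99.39 = 38007 Wh
Step 4: range = E_pack / consumption = 38007 / 194.6 = 195.3 km

195.3 km


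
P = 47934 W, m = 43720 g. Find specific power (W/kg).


Convert: m = 43720 g = 43.72 kg
Specific power = 47934 W / 43.72 kg = 1096 W/kg

1096 W/kg


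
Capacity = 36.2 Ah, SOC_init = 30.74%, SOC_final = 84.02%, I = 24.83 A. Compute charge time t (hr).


Step 1: dSOC = 84.02% - 30.74% = 53.28%
Step 2: delta_Ah = 36.2 * 53.28 / 100 = 19.287 Ah
Step 3: t = 19.287 / 24.83 = 0.7768 hr

0.7768 hr


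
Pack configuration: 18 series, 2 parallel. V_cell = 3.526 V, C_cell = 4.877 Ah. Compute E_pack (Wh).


V_pack = 18 * 3.526 = 63.468 V
C_pack = 2 * 4.877 = 9.754 Ah
E = V_pack * C_pack = 63.468 * 9.754 = 619.1 Wh

619.1 Wh


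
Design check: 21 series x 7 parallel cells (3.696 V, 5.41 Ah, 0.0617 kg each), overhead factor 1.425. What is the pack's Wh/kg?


Step 1: V_pack = 21 * 3.696 = 77.616 V
Step 2: C_pack = 7 * 5.41 = 37.87 Ah
Step 3: E_pack = V_pack * C_pack = 77.616 * 37.87 = 2939.3 Wh
Step 4: m_pack = 21 * 7 * 0.0617 * 1.425 = 12.925 kg
Step 5: ED = E_pack / m_pack = 2939.3 / 12.925 = 227.4 Wh/kg

227.4 Wh/kg


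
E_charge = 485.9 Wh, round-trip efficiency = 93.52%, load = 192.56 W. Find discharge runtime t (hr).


Step 1: E_discharge = eta/100 * E_charge = 93.52/100 * 485.9 = 454.41 Wh
Step 2: t = E_discharge / P = 454.41 / 192.56 = 2.360 hr

2.360 hr


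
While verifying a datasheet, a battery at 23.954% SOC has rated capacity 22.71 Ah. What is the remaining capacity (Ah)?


remaining = SOC / 100 * total = 23.954 / 100 * 22.71 = 5.440 Ah

5.440 Ah


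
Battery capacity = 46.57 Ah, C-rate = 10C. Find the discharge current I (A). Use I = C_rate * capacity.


I = C_rate * capacity = 10 * 46.57 = 465.7 A

465.7 A


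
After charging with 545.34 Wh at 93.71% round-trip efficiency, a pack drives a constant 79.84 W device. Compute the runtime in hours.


Step 1: E_discharge = eta/100 * E_charge = 93.71/100 * 545.34 = 511.04 Wh
Step 2: t = E_discharge / P = 511.04 / 79.84 = 6.401 hr

6.401 hr


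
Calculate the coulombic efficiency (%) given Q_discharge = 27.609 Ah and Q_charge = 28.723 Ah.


Coulombic efficiency = 27.609/28.723 * 100% = 96.12%

96.12%


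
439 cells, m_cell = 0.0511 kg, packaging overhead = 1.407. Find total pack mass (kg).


Cell mass sum = 439 * 0.0511 = 22.433 kg
With overhead 1.407: m_pack = 22.433 * 1.407 = 31.56 kg

31.56 kg


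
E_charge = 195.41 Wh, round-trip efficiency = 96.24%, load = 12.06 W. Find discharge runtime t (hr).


Step 1: E_discharge = eta/100 * E_charge = 96.24/100 * 195.41 = 188.06 Wh
Step 2: t = E_discharge / P = 188.06 / 12.06 = 15.59 hr

15.59 hr


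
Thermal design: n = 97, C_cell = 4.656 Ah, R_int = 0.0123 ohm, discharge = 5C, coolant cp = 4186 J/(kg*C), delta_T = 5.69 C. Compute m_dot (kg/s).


Step 1: I = 5 * 4.656 = 23.28 A
Step 2: Q_cell = I^2 * R = 23.28^2 * 0.0123 = 6.6661 W
Step 3: Q_total = 97 * 6.6661 = 646.61 W
Step 4: m_dot = Q_total / (cp * dT) = 646.61 / (4186 * 5.69) = 0.02715 kg/s

0.02715 kg/s


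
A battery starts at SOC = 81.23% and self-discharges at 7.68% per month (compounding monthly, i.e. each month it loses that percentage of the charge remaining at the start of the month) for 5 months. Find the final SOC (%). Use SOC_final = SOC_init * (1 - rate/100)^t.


Monthly retention factor = 1 - 7.68/100 = 0.9232
Over 5 months: factor^5 = 0.67062
SOC_final = 81.23 * 0.67062 = 54.47%

54.47%


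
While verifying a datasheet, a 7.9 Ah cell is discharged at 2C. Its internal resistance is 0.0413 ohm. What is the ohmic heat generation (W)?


Step 1: I = C_rate * capacity = 2 * 7.9 = 15.8 A
Step 2: Q = I^2 * R = 15.8^2 * 0.0413 = 249.64 * 0.0413 = 10.31 W

10.31 W


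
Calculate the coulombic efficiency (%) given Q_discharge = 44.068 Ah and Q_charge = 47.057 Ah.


Coulombic efficiency = 44.068/47.057 * 100% = 93.65%

93.65%


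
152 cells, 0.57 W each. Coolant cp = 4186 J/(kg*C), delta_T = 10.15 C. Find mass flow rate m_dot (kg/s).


Step 1: Total heat Q = 152 * 0.57 W = 86.64 W
Step 2: denom = cp * dT = 4186 * 10.15 = 42488
Step 3: m_dot = 86.64 / 42488 = 0.002039 kg/s

0.002039 kg/s


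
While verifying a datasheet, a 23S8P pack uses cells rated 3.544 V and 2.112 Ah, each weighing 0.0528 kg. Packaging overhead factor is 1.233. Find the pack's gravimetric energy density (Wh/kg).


Step 1: V_pack = 23 * 3.544 = 81.512 V
Step 2: C_pack = 8 * 2.112 = 16.896 Ah
Step 3: E_pack = V_pack * C_pack = 81.512 * 16.896 = 1377.2 Wh
Step 4: m_pack = 23 * 8 * 0.0528 * 1.233 = 11.979 kg
Step 5: ED = E_pack / m_pack = 1377.2 / 11.979 = 115.0 Wh/kg

115.0 Wh/kg


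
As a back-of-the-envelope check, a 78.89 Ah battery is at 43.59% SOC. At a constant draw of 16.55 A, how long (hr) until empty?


Step 1: remaining = SOC/100 * C_total = 43.59/100 * 78.89 = 34.388 Ah
Step 2: t = remaining / I = 34.388 / 16.55 = 2.078 hr

2.078 hr


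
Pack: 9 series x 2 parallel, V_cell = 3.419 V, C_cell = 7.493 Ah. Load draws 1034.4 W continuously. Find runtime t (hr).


Step 1: E_pack = Ns * V_cell * Np * C_cell = 9 * 3.419 * 2 * 7.493 = 461.13 Wh
Step 2: t = E_pack / P = 461.13 / 1034.4 = 0.4458 hr

0.4458 hr


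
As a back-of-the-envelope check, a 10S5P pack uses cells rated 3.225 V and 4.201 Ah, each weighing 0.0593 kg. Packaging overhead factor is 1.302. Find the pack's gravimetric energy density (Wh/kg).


Step 1: V_pack = 10 * 3.225 = 32.25 V
Step 2: C_pack = 5 * 4.201 = 21.005 Ah
Step 3: E_pack = V_pack * C_pack = 32.25 * 21.005 = 677.41 Wh
Step 4: m_pack = 10 * 5 * 0.0593 * 1.302 = 3.8604 kg
Step 5: ED = E_pack / m_pack = 677.41 / 3.8604 = 175.5 Wh/kg

175.5 Wh/kg


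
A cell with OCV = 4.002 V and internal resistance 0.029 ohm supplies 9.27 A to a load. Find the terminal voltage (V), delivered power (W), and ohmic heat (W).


Step 1: V_terminal = OCV - I*R = 4.002 - 9.27 * 0.029 = 3.7332 V
Step 2: P_out = V_terminal * I = 3.7332 * 9.27 = 34.61 W
Step 3: Q = I^2 * R = 9.27^2 * 0.029 = 2.492 W

V=3.7332 V, P=34.61 W, Q=2.492 W


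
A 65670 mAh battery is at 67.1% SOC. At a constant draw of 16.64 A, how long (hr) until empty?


Convert: C_total = 65670 mAh = 65.67 Ah
Step 1: remaining = SOC/100 * C_total = 67.1/100 * 65.67 = 44.065 Ah
Step 2: t = remaining / I = 44.065 / 16.64 = 2.648 hr

2.648 hr


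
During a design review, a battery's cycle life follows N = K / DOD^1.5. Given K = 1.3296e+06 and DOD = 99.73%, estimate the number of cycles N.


DOD^1.5 = 995.95
N = K / DOD^1.5 = 1.3296e+06 / 995.95 = 1335

1335 cycles


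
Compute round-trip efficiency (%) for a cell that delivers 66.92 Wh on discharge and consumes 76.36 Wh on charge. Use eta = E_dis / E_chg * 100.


Round-trip efficiency = 66.92/76.36 * 100% = 87.64%

87.64%


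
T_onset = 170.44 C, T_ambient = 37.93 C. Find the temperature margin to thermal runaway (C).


Safety margin = 170.44 C - 37.93 C = 132.51 C

132.51 C


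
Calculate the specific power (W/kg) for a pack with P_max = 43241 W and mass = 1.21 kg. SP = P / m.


Specific power = 43241 W / 1.21 kg = 35740 W/kg

35740 W/kg


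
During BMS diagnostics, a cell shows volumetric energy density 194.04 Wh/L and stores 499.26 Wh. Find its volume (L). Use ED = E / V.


V = E / ED = 499.26 / 194.04 = 2.573 L

2.573 L


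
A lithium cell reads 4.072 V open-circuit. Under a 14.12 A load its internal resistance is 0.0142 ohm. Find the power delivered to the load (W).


Step 1: V_terminal = OCV - I*R = 4.072 - 14.12 * 0.0142 = 3.8715 V
Step 2: P_out = V_terminal * I = 3.8715 * 14.12 = 54.67 W

54.67 W


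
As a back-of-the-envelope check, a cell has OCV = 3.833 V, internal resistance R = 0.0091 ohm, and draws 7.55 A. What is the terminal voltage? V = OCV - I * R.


IR drop = 7.55 * 0.0091 = 0.068705 V
V = 3.833 - 0.068705 = 3.764 V

3.764 V


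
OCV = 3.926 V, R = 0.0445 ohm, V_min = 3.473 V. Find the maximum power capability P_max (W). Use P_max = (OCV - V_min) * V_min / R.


P_max = (OCV - V_min) * V_min / R = (3.926 - 3.473) * 3.473 / 0.0445 = 0.453 * 3.473 / 0.0445 = 35.35 W

35.35 W


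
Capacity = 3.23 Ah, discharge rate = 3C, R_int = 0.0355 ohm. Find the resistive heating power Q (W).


Step 1: I = C_rate * capacity = 3 * 3.23 = 9.69 A
Step 2: Q = I^2 * R = 9.69^2 * 0.0355 = 93.896 * 0.0355 = 3.333 W

3.333 W


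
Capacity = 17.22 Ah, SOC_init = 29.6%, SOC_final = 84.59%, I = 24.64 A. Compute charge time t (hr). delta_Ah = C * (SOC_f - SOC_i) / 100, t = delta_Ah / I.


delta_Ah = 17.22 * (84.59 - 29.6) / 100 = 9.4693 Ah
t = delta_Ah / I = 9.4693 / 24.64 = 0.3843 hr

0.3843 hr


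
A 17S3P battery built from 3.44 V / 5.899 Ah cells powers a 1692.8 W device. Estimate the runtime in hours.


Step 1: E_pack = Ns * V_cell * Np * C_cell = 17 * 3.44 * 3 * 5.899 = 1034.9 Wh
Step 2: t = E_pack / P = 1034.9 / 1692.8 = 0.6114 hr

0.6114 hr


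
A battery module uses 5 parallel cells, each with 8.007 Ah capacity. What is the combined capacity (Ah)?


Parallel capacities add: 5 * 8.007 Ah = 40.035 Ah

40.035 Ah


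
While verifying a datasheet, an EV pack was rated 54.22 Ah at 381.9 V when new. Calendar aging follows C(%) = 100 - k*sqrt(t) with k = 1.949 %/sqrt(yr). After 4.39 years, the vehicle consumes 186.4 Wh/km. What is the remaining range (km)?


Step 1: capacity retention = 100 - 1.949 * sqrt(4.39) = 100 - 1.949 * 2.0952 = 95.916%
Step 2: C_now = 54.22 * 95.916/100 = 52.006 Ah
Step 3: E_pack = V * C_now = 381.9 * 52.006 = 19861 Wh
Step 4: range = E_pack / consumption = 19861 / 186.4 = 106.6 km

106.6 km


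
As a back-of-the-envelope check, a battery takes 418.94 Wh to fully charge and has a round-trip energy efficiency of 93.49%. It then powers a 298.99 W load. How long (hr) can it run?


Step 1: E_discharge = eta/100 * E_charge = 93.49/100 * 418.94 = 391.67 Wh
Step 2: t = E_discharge / P = 391.67 / 298.99 = 1.310 hr

1.310 hr


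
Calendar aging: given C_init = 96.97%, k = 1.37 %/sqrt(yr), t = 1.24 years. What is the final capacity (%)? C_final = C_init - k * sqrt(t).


Step 1: sqrt(1.24 yr) = 1.1136
Step 2: drop = 1.37 * 1.1136 = 1.5256
Step 3: C_final = 96.97 - 1.5256 = 95.44%

95.44%


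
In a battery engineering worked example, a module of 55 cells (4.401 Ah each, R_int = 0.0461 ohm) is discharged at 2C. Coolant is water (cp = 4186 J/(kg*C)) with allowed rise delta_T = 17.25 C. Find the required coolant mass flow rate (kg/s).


Step 1: I = 2 * 4.401 = 8.802 A
Step 2: Q_cell = I^2 * R = 8.802^2 * 0.0461 = 3.5716 W
Step 3: Q_total = 55 * 3.5716 = 196.44 W
Step 4: m_dot = Q_total / (cp * dT) = 196.44 / (4186 * 17.25) = 0.002720 kg/s

0.002720 kg/s


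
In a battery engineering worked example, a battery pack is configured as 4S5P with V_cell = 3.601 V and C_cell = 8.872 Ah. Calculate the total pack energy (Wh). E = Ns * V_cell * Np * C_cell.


V_pack = 4 * 3.601 = 14.404 V
C_pack = 5 * 8.872 = 44.36 Ah
E = V_pack * C_pack = 14.404 * 44.36 = 639.0 Wh

639.0 Wh


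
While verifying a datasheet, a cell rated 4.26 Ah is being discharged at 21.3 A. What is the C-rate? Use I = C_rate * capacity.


C_rate = I / capacity = 21.3 / 4.26 = 5C

5C
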